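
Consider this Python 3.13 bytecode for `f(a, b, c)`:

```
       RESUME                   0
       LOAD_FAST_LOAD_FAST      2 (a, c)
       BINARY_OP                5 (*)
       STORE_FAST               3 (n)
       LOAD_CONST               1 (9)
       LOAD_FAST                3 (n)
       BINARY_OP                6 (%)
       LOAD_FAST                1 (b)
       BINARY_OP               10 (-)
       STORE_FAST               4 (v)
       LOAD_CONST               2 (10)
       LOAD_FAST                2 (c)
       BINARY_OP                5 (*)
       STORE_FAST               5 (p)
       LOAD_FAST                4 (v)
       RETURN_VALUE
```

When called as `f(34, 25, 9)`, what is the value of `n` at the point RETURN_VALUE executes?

306

LOAD_FAST_LOAD_FAST a,c → push 34,9. Stack: [34, 9]
BINARY_OP * → 34 * 9 = 306. Stack: [306]
STORE_FAST n → n=306. Stack: []
LOAD_CONST → push 9. Stack: [9]
LOAD_FAST n → push 306. Stack: [9, 306]
BINARY_OP % → 9 % 306 = 9. Stack: [9]
LOAD_FAST b → push 25. Stack: [9, 25]
BINARY_OP - → 9 - 25 = -16. Stack: [-16]
STORE_FAST v → v=-16. Stack: []
LOAD_CONST → push 10. Stack: [10]
LOAD_FAST c → push 9. Stack: [10, 9]
BINARY_OP * → 10 * 9 = 90. Stack: [90]
STORE_FAST p → p=90. Stack: []
LOAD_FAST v → push -16. Stack: [-16]
RETURN_VALUE → return -16.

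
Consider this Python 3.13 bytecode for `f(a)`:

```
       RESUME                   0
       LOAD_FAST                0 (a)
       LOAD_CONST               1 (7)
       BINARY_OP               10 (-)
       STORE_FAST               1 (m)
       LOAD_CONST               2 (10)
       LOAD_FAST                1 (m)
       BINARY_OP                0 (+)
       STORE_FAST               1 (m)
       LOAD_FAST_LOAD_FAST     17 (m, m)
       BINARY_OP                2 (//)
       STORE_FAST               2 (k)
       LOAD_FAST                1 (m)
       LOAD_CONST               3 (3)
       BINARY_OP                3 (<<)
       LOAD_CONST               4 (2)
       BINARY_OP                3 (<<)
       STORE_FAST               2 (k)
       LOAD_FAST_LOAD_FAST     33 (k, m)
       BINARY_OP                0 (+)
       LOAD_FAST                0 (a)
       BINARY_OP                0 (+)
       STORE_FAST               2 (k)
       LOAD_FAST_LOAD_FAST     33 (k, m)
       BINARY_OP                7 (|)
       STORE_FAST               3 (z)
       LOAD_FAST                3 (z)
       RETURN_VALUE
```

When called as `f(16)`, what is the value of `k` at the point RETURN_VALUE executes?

LOAD_FAST a → push 16. Stack: [16]
LOAD_CONST → push 7. Stack: [16, 7]
BINARY_OP - → 16 - 7 = 9. Stack: [9]
STORE_FAST m → m=9. Stack: []
LOAD_CONST → push 10. Stack: [10]
LOAD_FAST m → push 9. Stack: [10, 9]
BINARY_OP + → 10 + 9 = 19. Stack: [19]
STORE_FAST m → m=19. Stack: []
LOAD_FAST_LOAD_FAST m,m → push 19,19. Stack: [19, 19]
BINARY_OP // → 19 // 19 = 1. Stack: [1]
STORE_FAST k → k=1. Stack: []
LOAD_FAST m → push 19. Stack: [19]
LOAD_CONST → push 3. Stack: [19, 3]
BINARY_OP << → 19 << 3 = 152. Stack: [152]
LOAD_CONST → push 2. Stack: [152, 2]
BINARY_OP << → 152 << 2 = 608. Stack: [608]
STORE_FAST k → k=608. Stack: []
LOAD_FAST_LOAD_FAST k,m → push 608,19. Stack: [608, 19]
BINARY_OP + → 608 + 19 = 627. Stack: [627]
LOAD_FAST a → push 16. Stack: [627, 16]
BINARY_OP + → 627 + 16 = 643. Stack: [643]
STORE_FAST k → k=643. Stack: []
LOAD_FAST_LOAD_FAST k,m → push 643,19. Stack: [643, 19]
BINARY_OP | → 643 | 19 = 659. Stack: [659]
STORE_FAST z → z=659. Stack: []
LOAD_FAST z → push 659. Stack: [659]
RETURN_VALUE → return 659.

643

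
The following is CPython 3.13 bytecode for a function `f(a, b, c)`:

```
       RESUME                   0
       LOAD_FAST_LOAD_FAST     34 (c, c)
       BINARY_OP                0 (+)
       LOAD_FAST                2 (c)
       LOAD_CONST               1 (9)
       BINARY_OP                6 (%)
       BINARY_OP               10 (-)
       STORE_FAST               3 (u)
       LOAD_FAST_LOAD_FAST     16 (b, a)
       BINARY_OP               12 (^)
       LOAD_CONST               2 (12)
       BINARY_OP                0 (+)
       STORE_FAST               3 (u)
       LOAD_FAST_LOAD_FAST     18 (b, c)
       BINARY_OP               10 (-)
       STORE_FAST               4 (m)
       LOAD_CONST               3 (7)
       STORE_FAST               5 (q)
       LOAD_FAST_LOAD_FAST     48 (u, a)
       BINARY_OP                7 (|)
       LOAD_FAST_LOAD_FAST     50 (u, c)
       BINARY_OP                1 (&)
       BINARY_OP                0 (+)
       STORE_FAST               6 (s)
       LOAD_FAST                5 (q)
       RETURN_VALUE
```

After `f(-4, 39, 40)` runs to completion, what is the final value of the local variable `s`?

31

LOAD_FAST_LOAD_FAST c,c → push 40,40. Stack: [40, 40]
BINARY_OP + → 40 + 40 = 80. Stack: [80]
LOAD_FAST c → push 40. Stack: [80, 40]
LOAD_CONST → push 9. Stack: [80, 40, 9]
BINARY_OP % → 40 % 9 = 4. Stack: [80, 4]
BINARY_OP - → 80 - 4 = 76. Stack: [76]
STORE_FAST u → u=76. Stack: []
LOAD_FAST_LOAD_FAST b,a → push 39,-4. Stack: [39, -4]
BINARY_OP ^ → 39 ^ -4 = -37. Stack: [-37]
LOAD_CONST → push 12. Stack: [-37, 12]
BINARY_OP + → -37 + 12 = -25. Stack: [-25]
STORE_FAST u → u=-25. Stack: []
LOAD_FAST_LOAD_FAST b,c → push 39,40. Stack: [39, 40]
BINARY_OP - → 39 - 40 = -1. Stack: [-1]
STORE_FAST m → m=-1. Stack: []
LOAD_CONST → push 7. Stack: [7]
STORE_FAST q → q=7. Stack: []
LOAD_FAST_LOAD_FAST u,a → push -25,-4. Stack: [-25, -4]
BINARY_OP | → -25 | -4 = -1. Stack: [-1]
LOAD_FAST_LOAD_FAST u,c → push -25,40. Stack: [-1, -25, 40]
BINARY_OP & → -25 & 40 = 32. Stack: [-1, 32]
BINARY_OP + → -1 + 32 = 31. Stack: [31]
STORE_FAST s → s=31. Stack: []
LOAD_FAST q → push 7. Stack: [7]
RETURN_VALUE → return 7.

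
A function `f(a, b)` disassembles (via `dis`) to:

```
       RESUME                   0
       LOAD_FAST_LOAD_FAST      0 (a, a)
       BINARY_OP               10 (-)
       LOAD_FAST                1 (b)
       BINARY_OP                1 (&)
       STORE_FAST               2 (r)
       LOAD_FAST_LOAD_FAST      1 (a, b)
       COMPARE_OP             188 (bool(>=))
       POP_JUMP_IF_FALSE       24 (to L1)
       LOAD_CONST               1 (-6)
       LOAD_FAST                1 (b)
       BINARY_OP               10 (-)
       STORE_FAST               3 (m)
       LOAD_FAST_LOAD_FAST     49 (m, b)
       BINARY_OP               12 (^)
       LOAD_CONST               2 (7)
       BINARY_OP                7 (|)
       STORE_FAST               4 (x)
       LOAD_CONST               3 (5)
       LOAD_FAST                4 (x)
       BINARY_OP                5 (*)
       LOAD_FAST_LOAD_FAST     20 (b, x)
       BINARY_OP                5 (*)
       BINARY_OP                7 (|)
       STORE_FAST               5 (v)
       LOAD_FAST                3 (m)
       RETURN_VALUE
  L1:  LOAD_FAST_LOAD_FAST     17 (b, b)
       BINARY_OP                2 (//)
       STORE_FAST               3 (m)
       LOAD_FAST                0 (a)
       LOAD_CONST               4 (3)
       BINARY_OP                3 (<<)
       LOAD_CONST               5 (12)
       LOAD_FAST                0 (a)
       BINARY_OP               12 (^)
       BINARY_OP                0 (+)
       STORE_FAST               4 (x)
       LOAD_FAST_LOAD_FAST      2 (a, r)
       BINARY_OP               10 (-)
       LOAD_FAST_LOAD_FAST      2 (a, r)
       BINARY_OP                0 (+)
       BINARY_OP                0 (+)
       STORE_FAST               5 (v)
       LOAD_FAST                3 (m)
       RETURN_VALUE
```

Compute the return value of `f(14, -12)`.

6

LOAD_FAST_LOAD_FAST a,a → push 14,14. Stack: [14, 14]
BINARY_OP - → 14 - 14 = 0. Stack: [0]
LOAD_FAST b → push -12. Stack: [0, -12]
BINARY_OP & → 0 & -12 = 0. Stack: [0]
STORE_FAST r → r=0. Stack: []
LOAD_FAST_LOAD_FAST a,b → push 14,-12. Stack: [14, -12]
COMPARE_OP bool(>=) → 14 vs -12 = True. Stack: [True]
POP_JUMP_IF_FALSE → pop True; no jump. Stack: []
LOAD_CONST → push -6. Stack: [-6]
LOAD_FAST b → push -12. Stack: [-6, -12]
BINARY_OP - → -6 - -12 = 6. Stack: [6]
STORE_FAST m → m=6. Stack: []
LOAD_FAST_LOAD_FAST m,b → push 6,-12. Stack: [6, -12]
BINARY_OP ^ → 6 ^ -12 = -14. Stack: [-14]
LOAD_CONST → push 7. Stack: [-14, 7]
BINARY_OP | → -14 | 7 = -9. Stack: [-9]
STORE_FAST x → x=-9. Stack: []
LOAD_CONST → push 5. Stack: [5]
LOAD_FAST x → push -9. Stack: [5, -9]
BINARY_OP * → 5 * -9 = -45. Stack: [-45]
LOAD_FAST_LOAD_FAST b,x → push -12,-9. Stack: [-45, -12, -9]
BINARY_OP * → -12 * -9 = 108. Stack: [-45, 108]
BINARY_OP | → -45 | 108 = -1. Stack: [-1]
STORE_FAST v → v=-1. Stack: []
LOAD_FAST m → push 6. Stack: [6]
RETURN_VALUE → return 6.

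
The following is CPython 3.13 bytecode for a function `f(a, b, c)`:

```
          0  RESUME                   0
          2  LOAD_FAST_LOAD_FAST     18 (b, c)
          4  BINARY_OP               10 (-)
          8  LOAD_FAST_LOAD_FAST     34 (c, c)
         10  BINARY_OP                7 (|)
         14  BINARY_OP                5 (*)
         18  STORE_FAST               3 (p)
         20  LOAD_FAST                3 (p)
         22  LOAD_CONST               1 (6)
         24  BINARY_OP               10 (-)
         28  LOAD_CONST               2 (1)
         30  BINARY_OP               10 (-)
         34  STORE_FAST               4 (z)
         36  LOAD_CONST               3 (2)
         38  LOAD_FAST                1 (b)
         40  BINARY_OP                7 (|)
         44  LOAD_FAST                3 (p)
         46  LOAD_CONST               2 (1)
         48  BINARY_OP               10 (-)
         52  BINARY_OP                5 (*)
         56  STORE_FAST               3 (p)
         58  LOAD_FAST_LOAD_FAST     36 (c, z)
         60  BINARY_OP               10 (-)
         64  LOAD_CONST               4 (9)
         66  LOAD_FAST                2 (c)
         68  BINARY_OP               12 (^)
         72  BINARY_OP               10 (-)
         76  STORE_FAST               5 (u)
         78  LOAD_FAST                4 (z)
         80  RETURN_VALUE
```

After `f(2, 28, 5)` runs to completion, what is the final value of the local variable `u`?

-115

LOAD_FAST_LOAD_FAST b,c → push 28,5. Stack: [28, 5]
BINARY_OP - → 28 - 5 = 23. Stack: [23]
LOAD_FAST_LOAD_FAST c,c → push 5,5. Stack: [23, 5, 5]
BINARY_OP | → 5 | 5 = 5. Stack: [23, 5]
BINARY_OP * → 23 * 5 = 115. Stack: [115]
STORE_FAST p → p=115. Stack: []
LOAD_FAST p → push 115. Stack: [115]
LOAD_CONST → push 6. Stack: [115, 6]
BINARY_OP - → 115 - 6 = 109. Stack: [109]
LOAD_CONST → push 1. Stack: [109, 1]
BINARY_OP - → 109 - 1 = 108. Stack: [108]
STORE_FAST z → z=108. Stack: []
LOAD_CONST → push 2. Stack: [2]
LOAD_FAST b → push 28. Stack: [2, 28]
BINARY_OP | → 2 | 28 = 30. Stack: [30]
LOAD_FAST p → push 115. Stack: [30, 115]
LOAD_CONST → push 1. Stack: [30, 115, 1]
BINARY_OP - → 115 - 1 = 114. Stack: [30, 114]
BINARY_OP * → 30 * 114 = 3420. Stack: [3420]
STORE_FAST p → p=3420. Stack: []
LOAD_FAST_LOAD_FAST c,z → push 5,108. Stack: [5, 108]
BINARY_OP - → 5 - 108 = -103. Stack: [-103]
LOAD_CONST → push 9. Stack: [-103, 9]
LOAD_FAST c → push 5. Stack: [-103, 9, 5]
BINARY_OP ^ → 9 ^ 5 = 12. Stack: [-103, 12]
BINARY_OP - → -103 - 12 = -115. Stack: [-115]
STORE_FAST u → u=-115. Stack: []
LOAD_FAST z → push 108. Stack: [108]
RETURN_VALUE → return 108.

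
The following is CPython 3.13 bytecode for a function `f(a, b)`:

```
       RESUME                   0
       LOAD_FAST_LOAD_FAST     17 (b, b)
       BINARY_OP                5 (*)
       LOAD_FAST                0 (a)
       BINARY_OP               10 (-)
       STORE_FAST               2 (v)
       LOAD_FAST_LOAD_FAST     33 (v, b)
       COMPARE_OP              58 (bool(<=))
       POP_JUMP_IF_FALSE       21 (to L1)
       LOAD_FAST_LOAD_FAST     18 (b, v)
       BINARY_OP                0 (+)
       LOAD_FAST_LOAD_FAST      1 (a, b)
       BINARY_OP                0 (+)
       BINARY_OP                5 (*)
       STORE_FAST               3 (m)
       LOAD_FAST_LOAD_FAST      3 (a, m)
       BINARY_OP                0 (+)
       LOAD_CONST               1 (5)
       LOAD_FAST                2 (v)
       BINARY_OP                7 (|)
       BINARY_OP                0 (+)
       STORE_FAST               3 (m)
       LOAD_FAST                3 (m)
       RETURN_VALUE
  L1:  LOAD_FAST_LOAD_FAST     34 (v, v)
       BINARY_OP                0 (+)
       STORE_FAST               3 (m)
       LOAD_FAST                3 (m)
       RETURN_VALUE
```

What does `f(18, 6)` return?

36

LOAD_FAST_LOAD_FAST b,b → push 6,6. Stack: [6, 6]
BINARY_OP * → 6 * 6 = 36. Stack: [36]
LOAD_FAST a → push 18. Stack: [36, 18]
BINARY_OP - → 36 - 18 = 18. Stack: [18]
STORE_FAST v → v=18. Stack: []
LOAD_FAST_LOAD_FAST v,b → push 18,6. Stack: [18, 6]
COMPARE_OP bool(<=) → 18 vs 6 = False. Stack: [False]
POP_JUMP_IF_FALSE → pop False; jump. Stack: []
LOAD_FAST_LOAD_FAST v,v → push 18,18. Stack: [18, 18]
BINARY_OP + → 18 + 18 = 36. Stack: [36]
STORE_FAST m → m=36. Stack: []
LOAD_FAST m → push 36. Stack: [36]
RETURN_VALUE → return 36.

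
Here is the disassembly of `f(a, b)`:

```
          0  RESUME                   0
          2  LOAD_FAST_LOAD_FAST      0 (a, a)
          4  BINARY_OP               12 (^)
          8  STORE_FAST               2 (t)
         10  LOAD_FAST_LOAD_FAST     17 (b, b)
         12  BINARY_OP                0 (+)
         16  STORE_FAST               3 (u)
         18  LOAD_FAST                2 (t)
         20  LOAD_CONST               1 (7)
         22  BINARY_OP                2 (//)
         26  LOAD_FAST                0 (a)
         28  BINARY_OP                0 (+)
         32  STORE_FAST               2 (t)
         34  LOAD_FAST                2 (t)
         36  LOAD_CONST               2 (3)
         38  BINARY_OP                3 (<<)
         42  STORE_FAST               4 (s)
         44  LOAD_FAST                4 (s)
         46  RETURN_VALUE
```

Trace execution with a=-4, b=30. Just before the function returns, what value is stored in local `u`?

60

LOAD_FAST_LOAD_FAST a,a → push -4,-4. Stack: [-4, -4]
BINARY_OP ^ → -4 ^ -4 = 0. Stack: [0]
STORE_FAST t → t=0. Stack: []
LOAD_FAST_LOAD_FAST b,b → push 30,30. Stack: [30, 30]
BINARY_OP + → 30 + 30 = 60. Stack: [60]
STORE_FAST u → u=60. Stack: []
LOAD_FAST t → push 0. Stack: [0]
LOAD_CONST → push 7. Stack: [0, 7]
BINARY_OP // → 0 // 7 = 0. Stack: [0]
LOAD_FAST a → push -4. Stack: [0, -4]
BINARY_OP + → 0 + -4 = -4. Stack: [-4]
STORE_FAST t → t=-4. Stack: []
LOAD_FAST t → push -4. Stack: [-4]
LOAD_CONST → push 3. Stack: [-4, 3]
BINARY_OP << → -4 << 3 = -32. Stack: [-32]
STORE_FAST s → s=-32. Stack: []
LOAD_FAST s → push -32. Stack: [-32]
RETURN_VALUE → return -32.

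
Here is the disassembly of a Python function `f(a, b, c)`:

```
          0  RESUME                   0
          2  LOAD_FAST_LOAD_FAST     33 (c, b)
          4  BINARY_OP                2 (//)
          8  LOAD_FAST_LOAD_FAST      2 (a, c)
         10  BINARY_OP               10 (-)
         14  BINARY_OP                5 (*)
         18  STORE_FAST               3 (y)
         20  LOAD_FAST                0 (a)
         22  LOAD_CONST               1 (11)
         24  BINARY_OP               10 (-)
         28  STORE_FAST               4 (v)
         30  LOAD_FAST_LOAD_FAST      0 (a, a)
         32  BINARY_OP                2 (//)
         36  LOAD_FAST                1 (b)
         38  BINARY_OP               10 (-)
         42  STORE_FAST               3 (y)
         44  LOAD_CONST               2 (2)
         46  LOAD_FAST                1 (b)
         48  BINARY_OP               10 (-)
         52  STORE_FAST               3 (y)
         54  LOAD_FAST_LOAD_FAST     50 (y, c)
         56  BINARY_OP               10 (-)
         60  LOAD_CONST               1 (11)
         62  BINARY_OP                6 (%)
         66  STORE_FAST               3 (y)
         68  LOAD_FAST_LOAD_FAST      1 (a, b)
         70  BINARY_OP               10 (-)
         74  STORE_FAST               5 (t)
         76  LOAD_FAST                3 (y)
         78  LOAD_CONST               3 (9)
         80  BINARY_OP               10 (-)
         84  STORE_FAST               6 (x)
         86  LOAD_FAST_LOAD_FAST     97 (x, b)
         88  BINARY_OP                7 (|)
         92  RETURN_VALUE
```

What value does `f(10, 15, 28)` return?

-1

LOAD_FAST_LOAD_FAST c,b → push 28,15. Stack: [28, 15]
BINARY_OP // → 28 // 15 = 1. Stack: [1]
LOAD_FAST_LOAD_FAST a,c → push 10,28. Stack: [1, 10, 28]
BINARY_OP - → 10 - 28 = -18. Stack: [1, -18]
BINARY_OP * → 1 * -18 = -18. Stack: [-18]
STORE_FAST y → y=-18. Stack: []
LOAD_FAST a → push 10. Stack: [10]
LOAD_CONST → push 11. Stack: [10, 11]
BINARY_OP - → 10 - 11 = -1. Stack: [-1]
STORE_FAST v → v=-1. Stack: []
LOAD_FAST_LOAD_FAST a,a → push 10,10. Stack: [10, 10]
BINARY_OP // → 10 // 10 = 1. Stack: [1]
LOAD_FAST b → push 15. Stack: [1, 15]
BINARY_OP - → 1 - 15 = -14. Stack: [-14]
STORE_FAST y → y=-14. Stack: []
LOAD_CONST → push 2. Stack: [2]
LOAD_FAST b → push 15. Stack: [2, 15]
BINARY_OP - → 2 - 15 = -13. Stack: [-13]
STORE_FAST y → y=-13. Stack: []
LOAD_FAST_LOAD_FAST y,c → push -13,28. Stack: [-13, 28]
BINARY_OP - → -13 - 28 = -41. Stack: [-41]
LOAD_CONST → push 11. Stack: [-41, 11]
BINARY_OP % → -41 % 11 = 3. Stack: [3]
STORE_FAST y → y=3. Stack: []
LOAD_FAST_LOAD_FAST a,b → push 10,15. Stack: [10, 15]
BINARY_OP - → 10 - 15 = -5. Stack: [-5]
STORE_FAST t → t=-5. Stack: []
LOAD_FAST y → push 3. Stack: [3]
LOAD_CONST → push 9. Stack: [3, 9]
BINARY_OP - → 3 - 9 = -6. Stack: [-6]
STORE_FAST x → x=-6. Stack: []
LOAD_FAST_LOAD_FAST x,b → push -6,15. Stack: [-6, 15]
BINARY_OP | → -6 | 15 = -1. Stack: [-1]
RETURN_VALUE → return -1.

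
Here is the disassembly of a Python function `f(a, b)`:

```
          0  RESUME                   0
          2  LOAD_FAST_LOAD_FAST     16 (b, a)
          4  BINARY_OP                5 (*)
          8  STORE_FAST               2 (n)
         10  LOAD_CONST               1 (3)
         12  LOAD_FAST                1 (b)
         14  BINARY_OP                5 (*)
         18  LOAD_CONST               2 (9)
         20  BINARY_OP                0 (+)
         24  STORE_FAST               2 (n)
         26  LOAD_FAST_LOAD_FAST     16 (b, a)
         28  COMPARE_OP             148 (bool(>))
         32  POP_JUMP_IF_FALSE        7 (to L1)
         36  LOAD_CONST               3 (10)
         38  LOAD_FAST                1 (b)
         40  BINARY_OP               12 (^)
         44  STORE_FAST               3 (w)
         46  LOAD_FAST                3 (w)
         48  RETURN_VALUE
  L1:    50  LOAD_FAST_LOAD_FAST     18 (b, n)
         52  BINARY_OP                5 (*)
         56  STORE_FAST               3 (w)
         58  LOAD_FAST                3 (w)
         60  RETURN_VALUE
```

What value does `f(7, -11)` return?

LOAD_FAST_LOAD_FAST b,a → push -11,7. Stack: [-11, 7]
BINARY_OP * → -11 * 7 = -77. Stack: [-77]
STORE_FAST n → n=-77. Stack: []
LOAD_CONST → push 3. Stack: [3]
LOAD_FAST b → push -11. Stack: [3, -11]
BINARY_OP * → 3 * -11 = -33. Stack: [-33]
LOAD_CONST → push 9. Stack: [-33, 9]
BINARY_OP + → -33 + 9 = -24. Stack: [-24]
STORE_FAST n → n=-24. Stack: []
LOAD_FAST_LOAD_FAST b,a → push -11,7. Stack: [-11, 7]
COMPARE_OP bool(>) → -11 vs 7 = False. Stack: [False]
POP_JUMP_IF_FALSE → pop False; jump. Stack: []
LOAD_FAST_LOAD_FAST b,n → push -11,-24. Stack: [-11, -24]
BINARY_OP * → -11 * -24 = 264. Stack: [264]
STORE_FAST w → w=264. Stack: []
LOAD_FAST w → push 264. Stack: [264]
RETURN_VALUE → return 264.

264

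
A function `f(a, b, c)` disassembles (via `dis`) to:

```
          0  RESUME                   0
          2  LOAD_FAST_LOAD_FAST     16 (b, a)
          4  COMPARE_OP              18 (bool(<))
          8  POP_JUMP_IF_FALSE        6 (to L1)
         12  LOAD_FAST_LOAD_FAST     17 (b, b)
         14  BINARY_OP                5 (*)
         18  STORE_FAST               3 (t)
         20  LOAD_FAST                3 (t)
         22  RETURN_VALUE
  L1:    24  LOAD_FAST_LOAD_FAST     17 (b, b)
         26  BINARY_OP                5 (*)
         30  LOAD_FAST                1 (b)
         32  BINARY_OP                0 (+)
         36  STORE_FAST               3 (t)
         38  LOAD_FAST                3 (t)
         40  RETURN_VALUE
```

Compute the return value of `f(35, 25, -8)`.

625

LOAD_FAST_LOAD_FAST b,a → push 25,35. Stack: [25, 35]
COMPARE_OP bool(<) → 25 vs 35 = True. Stack: [True]
POP_JUMP_IF_FALSE → pop True; no jump. Stack: []
LOAD_FAST_LOAD_FAST b,b → push 25,25. Stack: [25, 25]
BINARY_OP * → 25 * 25 = 625. Stack: [625]
STORE_FAST t → t=625. Stack: []
LOAD_FAST t → push 625. Stack: [625]
RETURN_VALUE → return 625.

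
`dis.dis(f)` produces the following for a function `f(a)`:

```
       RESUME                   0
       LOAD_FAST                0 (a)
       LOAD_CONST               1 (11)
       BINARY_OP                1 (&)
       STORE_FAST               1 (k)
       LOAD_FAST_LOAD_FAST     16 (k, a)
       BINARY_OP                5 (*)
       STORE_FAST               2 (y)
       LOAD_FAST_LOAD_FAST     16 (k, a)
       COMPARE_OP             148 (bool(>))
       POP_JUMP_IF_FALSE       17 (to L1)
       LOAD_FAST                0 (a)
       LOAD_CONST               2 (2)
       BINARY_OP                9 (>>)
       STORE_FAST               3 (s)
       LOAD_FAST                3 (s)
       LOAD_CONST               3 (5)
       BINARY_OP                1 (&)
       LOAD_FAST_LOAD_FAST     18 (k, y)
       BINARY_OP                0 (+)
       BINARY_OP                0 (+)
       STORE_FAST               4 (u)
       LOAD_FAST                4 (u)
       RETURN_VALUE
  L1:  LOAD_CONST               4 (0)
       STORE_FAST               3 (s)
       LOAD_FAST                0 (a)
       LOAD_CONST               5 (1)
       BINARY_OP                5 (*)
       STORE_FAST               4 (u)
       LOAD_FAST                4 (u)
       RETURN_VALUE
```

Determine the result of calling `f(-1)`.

LOAD_FAST a → push -1. Stack: [-1]
LOAD_CONST → push 11. Stack: [-1, 11]
BINARY_OP & → -1 & 11 = 11. Stack: [11]
STORE_FAST k → k=11. Stack: []
LOAD_FAST_LOAD_FAST k,a → push 11,-1. Stack: [11, -1]
BINARY_OP * → 11 * -1 = -11. Stack: [-11]
STORE_FAST y → y=-11. Stack: []
LOAD_FAST_LOAD_FAST k,a → push 11,-1. Stack: [11, -1]
COMPARE_OP bool(>) → 11 vs -1 = True. Stack: [True]
POP_JUMP_IF_FALSE → pop True; no jump. Stack: []
LOAD_FAST a → push -1. Stack: [-1]
LOAD_CONST → push 2. Stack: [-1, 2]
BINARY_OP >> → -1 >> 2 = -1. Stack: [-1]
STORE_FAST s → s=-1. Stack: []
LOAD_FAST s → push -1. Stack: [-1]
LOAD_CONST → push 5. Stack: [-1, 5]
BINARY_OP & → -1 & 5 = 5. Stack: [5]
LOAD_FAST_LOAD_FAST k,y → push 11,-11. Stack: [5, 11, -11]
BINARY_OP + → 11 + -11 = 0. Stack: [5, 0]
BINARY_OP + → 5 + 0 = 5. Stack: [5]
STORE_FAST u → u=5. Stack: []
LOAD_FAST u → push 5. Stack: [5]
RETURN_VALUE → return 5.

5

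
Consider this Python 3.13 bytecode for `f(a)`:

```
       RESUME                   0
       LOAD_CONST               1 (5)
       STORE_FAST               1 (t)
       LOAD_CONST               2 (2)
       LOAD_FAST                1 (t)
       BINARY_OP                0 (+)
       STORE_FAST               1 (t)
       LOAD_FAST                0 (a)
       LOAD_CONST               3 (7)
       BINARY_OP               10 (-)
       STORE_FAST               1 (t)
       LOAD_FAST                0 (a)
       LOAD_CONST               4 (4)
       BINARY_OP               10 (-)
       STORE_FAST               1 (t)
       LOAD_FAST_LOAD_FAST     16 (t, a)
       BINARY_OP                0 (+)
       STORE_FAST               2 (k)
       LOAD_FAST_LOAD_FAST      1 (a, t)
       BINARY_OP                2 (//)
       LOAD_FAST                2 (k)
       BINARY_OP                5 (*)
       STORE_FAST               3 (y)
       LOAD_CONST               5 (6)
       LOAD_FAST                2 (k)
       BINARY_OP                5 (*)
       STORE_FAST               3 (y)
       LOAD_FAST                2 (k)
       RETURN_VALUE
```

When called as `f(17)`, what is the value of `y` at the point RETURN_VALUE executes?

LOAD_CONST → push 5. Stack: [5]
STORE_FAST t → t=5. Stack: []
LOAD_CONST → push 2. Stack: [2]
LOAD_FAST t → push 5. Stack: [2, 5]
BINARY_OP + → 2 + 5 = 7. Stack: [7]
STORE_FAST t → t=7. Stack: []
LOAD_FAST a → push 17. Stack: [17]
LOAD_CONST → push 7. Stack: [17, 7]
BINARY_OP - → 17 - 7 = 10. Stack: [10]
STORE_FAST t → t=10. Stack: []
LOAD_FAST a → push 17. Stack: [17]
LOAD_CONST → push 4. Stack: [17, 4]
BINARY_OP - → 17 - 4 = 13. Stack: [13]
STORE_FAST t → t=13. Stack: []
LOAD_FAST_LOAD_FAST t,a → push 13,17. Stack: [13, 17]
BINARY_OP + → 13 + 17 = 30. Stack: [30]
STORE_FAST k → k=30. Stack: []
LOAD_FAST_LOAD_FAST a,t → push 17,13. Stack: [17, 13]
BINARY_OP // → 17 // 13 = 1. Stack: [1]
LOAD_FAST k → push 30. Stack: [1, 30]
BINARY_OP * → 1 * 30 = 30. Stack: [30]
STORE_FAST y → y=30. Stack: []
LOAD_CONST → push 6. Stack: [6]
LOAD_FAST k → push 30. Stack: [6, 30]
BINARY_OP * → 6 * 30 = 180. Stack: [180]
STORE_FAST y → y=180. Stack: []
LOAD_FAST k → push 30. Stack: [30]
RETURN_VALUE → return 30.

180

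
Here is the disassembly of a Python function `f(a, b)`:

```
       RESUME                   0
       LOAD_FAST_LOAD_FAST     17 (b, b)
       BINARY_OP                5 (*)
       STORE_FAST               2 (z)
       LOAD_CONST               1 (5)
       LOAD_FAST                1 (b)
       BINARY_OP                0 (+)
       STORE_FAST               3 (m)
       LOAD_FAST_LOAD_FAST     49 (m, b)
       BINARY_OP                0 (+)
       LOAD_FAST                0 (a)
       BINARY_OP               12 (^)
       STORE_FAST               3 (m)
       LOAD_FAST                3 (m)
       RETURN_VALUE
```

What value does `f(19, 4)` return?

30

LOAD_FAST_LOAD_FAST b,b → push 4,4. Stack: [4, 4]
BINARY_OP * → 4 * 4 = 16. Stack: [16]
STORE_FAST z → z=16. Stack: []
LOAD_CONST → push 5. Stack: [5]
LOAD_FAST b → push 4. Stack: [5, 4]
BINARY_OP + → 5 + 4 = 9. Stack: [9]
STORE_FAST m → m=9. Stack: []
LOAD_FAST_LOAD_FAST m,b → push 9,4. Stack: [9, 4]
BINARY_OP + → 9 + 4 = 13. Stack: [13]
LOAD_FAST a → push 19. Stack: [13, 19]
BINARY_OP ^ → 13 ^ 19 = 30. Stack: [30]
STORE_FAST m → m=30. Stack: []
LOAD_FAST m → push 30. Stack: [30]
RETURN_VALUE → return 30.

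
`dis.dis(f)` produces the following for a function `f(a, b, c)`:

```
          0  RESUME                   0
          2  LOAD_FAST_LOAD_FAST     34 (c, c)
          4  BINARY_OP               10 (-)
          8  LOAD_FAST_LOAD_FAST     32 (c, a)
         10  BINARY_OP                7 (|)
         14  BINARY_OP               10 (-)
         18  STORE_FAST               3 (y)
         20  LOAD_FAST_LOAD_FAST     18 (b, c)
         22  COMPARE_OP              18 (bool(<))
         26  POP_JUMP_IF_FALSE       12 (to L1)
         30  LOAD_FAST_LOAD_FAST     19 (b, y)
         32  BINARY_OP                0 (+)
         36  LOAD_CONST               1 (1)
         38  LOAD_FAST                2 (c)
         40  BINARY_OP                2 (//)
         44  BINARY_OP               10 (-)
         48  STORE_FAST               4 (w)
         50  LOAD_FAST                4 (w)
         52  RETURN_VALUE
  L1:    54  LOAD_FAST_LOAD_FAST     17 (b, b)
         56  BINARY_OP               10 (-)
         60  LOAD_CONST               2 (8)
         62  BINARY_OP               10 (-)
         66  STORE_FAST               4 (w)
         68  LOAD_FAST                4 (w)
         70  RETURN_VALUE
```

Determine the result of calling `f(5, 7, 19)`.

-16

LOAD_FAST_LOAD_FAST c,c → push 19,19. Stack: [19, 19]
BINARY_OP - → 19 - 19 = 0. Stack: [0]
LOAD_FAST_LOAD_FAST c,a → push 19,5. Stack: [0, 19, 5]
BINARY_OP | → 19 | 5 = 23. Stack: [0, 23]
BINARY_OP - → 0 - 23 = -23. Stack: [-23]
STORE_FAST y → y=-23. Stack: []
LOAD_FAST_LOAD_FAST b,c → push 7,19. Stack: [7, 19]
COMPARE_OP bool(<) → 7 vs 19 = True. Stack: [True]
POP_JUMP_IF_FALSE → pop True; no jump. Stack: []
LOAD_FAST_LOAD_FAST b,y → push 7,-23. Stack: [7, -23]
BINARY_OP + → 7 + -23 = -16. Stack: [-16]
LOAD_CONST → push 1. Stack: [-16, 1]
LOAD_FAST c → push 19. Stack: [-16, 1, 19]
BINARY_OP // → 1 // 19 = 0. Stack: [-16, 0]
BINARY_OP - → -16 - 0 = -16. Stack: [-16]
STORE_FAST w → w=-16. Stack: []
LOAD_FAST w → push -16. Stack: [-16]
RETURN_VALUE → return -16.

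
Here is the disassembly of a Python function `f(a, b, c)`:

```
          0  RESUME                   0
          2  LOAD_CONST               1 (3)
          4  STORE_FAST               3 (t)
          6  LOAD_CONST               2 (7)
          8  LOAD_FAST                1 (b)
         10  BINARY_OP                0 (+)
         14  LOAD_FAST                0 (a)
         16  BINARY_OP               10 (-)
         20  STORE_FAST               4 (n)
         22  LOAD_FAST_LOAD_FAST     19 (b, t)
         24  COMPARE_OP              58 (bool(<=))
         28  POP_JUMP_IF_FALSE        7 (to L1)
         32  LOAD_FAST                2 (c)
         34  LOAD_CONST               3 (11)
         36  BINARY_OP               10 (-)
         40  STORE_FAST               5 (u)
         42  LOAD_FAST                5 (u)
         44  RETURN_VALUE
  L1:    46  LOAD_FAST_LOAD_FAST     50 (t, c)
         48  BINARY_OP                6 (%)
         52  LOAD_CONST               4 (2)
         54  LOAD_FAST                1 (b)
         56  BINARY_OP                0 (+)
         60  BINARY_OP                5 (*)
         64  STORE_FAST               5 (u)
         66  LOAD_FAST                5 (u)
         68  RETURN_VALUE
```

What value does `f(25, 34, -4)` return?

-36

LOAD_CONST → push 3. Stack: [3]
STORE_FAST t → t=3. Stack: []
LOAD_CONST → push 7. Stack: [7]
LOAD_FAST b → push 34. Stack: [7, 34]
BINARY_OP + → 7 + 34 = 41. Stack: [41]
LOAD_FAST a → push 25. Stack: [41, 25]
BINARY_OP - → 41 - 25 = 16. Stack: [16]
STORE_FAST n → n=16. Stack: []
LOAD_FAST_LOAD_FAST b,t → push 34,3. Stack: [34, 3]
COMPARE_OP bool(<=) → 34 vs 3 = False. Stack: [False]
POP_JUMP_IF_FALSE → pop False; jump. Stack: []
LOAD_FAST_LOAD_FAST t,c → push 3,-4. Stack: [3, -4]
BINARY_OP % → 3 % -4 = -1. Stack: [-1]
LOAD_CONST → push 2. Stack: [-1, 2]
LOAD_FAST b → push 34. Stack: [-1, 2, 34]
BINARY_OP + → 2 + 34 = 36. Stack: [-1, 36]
BINARY_OP * → -1 * 36 = -36. Stack: [-36]
STORE_FAST u → u=-36. Stack: []
LOAD_FAST u → push -36. Stack: [-36]
RETURN_VALUE → return -36.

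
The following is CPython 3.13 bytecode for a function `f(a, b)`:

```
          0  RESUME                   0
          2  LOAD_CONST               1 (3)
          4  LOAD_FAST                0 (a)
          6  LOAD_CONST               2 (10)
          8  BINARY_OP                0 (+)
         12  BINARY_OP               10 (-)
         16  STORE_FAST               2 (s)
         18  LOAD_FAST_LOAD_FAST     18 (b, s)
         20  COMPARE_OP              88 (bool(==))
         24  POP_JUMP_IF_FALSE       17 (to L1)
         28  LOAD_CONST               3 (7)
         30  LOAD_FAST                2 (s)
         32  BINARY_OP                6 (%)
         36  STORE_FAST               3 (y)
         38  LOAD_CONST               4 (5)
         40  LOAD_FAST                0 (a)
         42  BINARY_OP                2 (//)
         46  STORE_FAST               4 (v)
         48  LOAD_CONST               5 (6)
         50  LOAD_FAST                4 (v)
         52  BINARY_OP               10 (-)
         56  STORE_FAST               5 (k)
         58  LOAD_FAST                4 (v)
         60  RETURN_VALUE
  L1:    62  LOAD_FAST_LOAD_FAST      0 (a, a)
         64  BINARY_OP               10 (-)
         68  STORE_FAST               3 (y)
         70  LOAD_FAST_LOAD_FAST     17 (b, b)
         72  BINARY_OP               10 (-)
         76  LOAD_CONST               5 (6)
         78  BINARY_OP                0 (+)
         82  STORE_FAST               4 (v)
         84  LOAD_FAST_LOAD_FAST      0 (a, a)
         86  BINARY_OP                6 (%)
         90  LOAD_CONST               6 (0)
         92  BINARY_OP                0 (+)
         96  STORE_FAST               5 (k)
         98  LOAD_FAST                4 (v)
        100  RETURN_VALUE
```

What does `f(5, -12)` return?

1

LOAD_CONST → push 3. Stack: [3]
LOAD_FAST a → push 5. Stack: [3, 5]
LOAD_CONST → push 10. Stack: [3, 5, 10]
BINARY_OP + → 5 + 10 = 15. Stack: [3, 15]
BINARY_OP - → 3 - 15 = -12. Stack: [-12]
STORE_FAST s → s=-12. Stack: []
LOAD_FAST_LOAD_FAST b,s → push -12,-12. Stack: [-12, -12]
COMPARE_OP bool(==) → -12 vs -12 = True. Stack: [True]
POP_JUMP_IF_FALSE → pop True; no jump. Stack: []
LOAD_CONST → push 7. Stack: [7]
LOAD_FAST s → push -12. Stack: [7, -12]
BINARY_OP % → 7 % -12 = -5. Stack: [-5]
STORE_FAST y → y=-5. Stack: []
LOAD_CONST → push 5. Stack: [5]
LOAD_FAST a → push 5. Stack: [5, 5]
BINARY_OP // → 5 // 5 = 1. Stack: [1]
STORE_FAST v → v=1. Stack: []
LOAD_CONST → push 6. Stack: [6]
LOAD_FAST v → push 1. Stack: [6, 1]
BINARY_OP - → 6 - 1 = 5. Stack: [5]
STORE_FAST k → k=5. Stack: []
LOAD_FAST v → push 1. Stack: [1]
RETURN_VALUE → return 1.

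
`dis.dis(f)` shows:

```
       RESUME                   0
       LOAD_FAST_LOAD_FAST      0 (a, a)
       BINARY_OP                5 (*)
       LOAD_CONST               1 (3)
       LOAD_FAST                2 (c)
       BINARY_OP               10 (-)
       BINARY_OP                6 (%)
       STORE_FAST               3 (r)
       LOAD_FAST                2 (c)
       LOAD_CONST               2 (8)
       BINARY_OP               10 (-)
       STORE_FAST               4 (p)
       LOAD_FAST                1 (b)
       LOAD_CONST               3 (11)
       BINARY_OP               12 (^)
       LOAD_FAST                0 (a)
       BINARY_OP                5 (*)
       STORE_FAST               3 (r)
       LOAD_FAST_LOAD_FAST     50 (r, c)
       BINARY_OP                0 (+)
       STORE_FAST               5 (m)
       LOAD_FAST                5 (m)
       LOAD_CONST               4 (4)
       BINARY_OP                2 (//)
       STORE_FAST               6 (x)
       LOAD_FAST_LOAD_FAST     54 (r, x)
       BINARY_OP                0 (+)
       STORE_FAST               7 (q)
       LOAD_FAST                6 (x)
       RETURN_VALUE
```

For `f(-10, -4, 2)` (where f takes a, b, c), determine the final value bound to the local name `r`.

LOAD_FAST_LOAD_FAST a,a → push -10,-10. Stack: [-10, -10]
BINARY_OP * → -10 * -10 = 100. Stack: [100]
LOAD_CONST → push 3. Stack: [100, 3]
LOAD_FAST c → push 2. Stack: [100, 3, 2]
BINARY_OP - → 3 - 2 = 1. Stack: [100, 1]
BINARY_OP % → 100 % 1 = 0. Stack: [0]
STORE_FAST r → r=0. Stack: []
LOAD_FAST c → push 2. Stack: [2]
LOAD_CONST → push 8. Stack: [2, 8]
BINARY_OP - → 2 - 8 = -6. Stack: [-6]
STORE_FAST p → p=-6. Stack: []
LOAD_FAST b → push -4. Stack: [-4]
LOAD_CONST → push 11. Stack: [-4, 11]
BINARY_OP ^ → -4 ^ 11 = -9. Stack: [-9]
LOAD_FAST a → push -10. Stack: [-9, -10]
BINARY_OP * → -9 * -10 = 90. Stack: [90]
STORE_FAST r → r=90. Stack: []
LOAD_FAST_LOAD_FAST r,c → push 90,2. Stack: [90, 2]
BINARY_OP + → 90 + 2 = 92. Stack: [92]
STORE_FAST m → m=92. Stack: []
LOAD_FAST m → push 92. Stack: [92]
LOAD_CONST → push 4. Stack: [92, 4]
BINARY_OP // → 92 // 4 = 23. Stack: [23]
STORE_FAST x → x=23. Stack: []
LOAD_FAST_LOAD_FAST r,x → push 90,23. Stack: [90, 23]
BINARY_OP + → 90 + 23 = 113. Stack: [113]
STORE_FAST q → q=113. Stack: []
LOAD_FAST x → push 23. Stack: [23]
RETURN_VALUE → return 23.

90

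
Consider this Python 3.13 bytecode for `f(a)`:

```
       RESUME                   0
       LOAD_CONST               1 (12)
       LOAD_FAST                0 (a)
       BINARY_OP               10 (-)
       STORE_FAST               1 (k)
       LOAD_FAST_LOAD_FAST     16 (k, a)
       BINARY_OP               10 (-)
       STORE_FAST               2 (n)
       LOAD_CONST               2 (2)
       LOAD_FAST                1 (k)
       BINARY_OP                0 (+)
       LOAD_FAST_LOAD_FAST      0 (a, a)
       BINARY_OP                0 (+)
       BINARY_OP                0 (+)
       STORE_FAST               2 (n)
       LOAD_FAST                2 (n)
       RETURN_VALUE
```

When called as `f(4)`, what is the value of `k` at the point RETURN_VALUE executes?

LOAD_CONST → push 12. Stack: [12]
LOAD_FAST a → push 4. Stack: [12, 4]
BINARY_OP - → 12 - 4 = 8. Stack: [8]
STORE_FAST k → k=8. Stack: []
LOAD_FAST_LOAD_FAST k,a → push 8,4. Stack: [8, 4]
BINARY_OP - → 8 - 4 = 4. Stack: [4]
STORE_FAST n → n=4. Stack: []
LOAD_CONST → push 2. Stack: [2]
LOAD_FAST k → push 8. Stack: [2, 8]
BINARY_OP + → 2 + 8 = 10. Stack: [10]
LOAD_FAST_LOAD_FAST a,a → push 4,4. Stack: [10, 4, 4]
BINARY_OP + → 4 + 4 = 8. Stack: [10, 8]
BINARY_OP + → 10 + 8 = 18. Stack: [18]
STORE_FAST n → n=18. Stack: []
LOAD_FAST n → push 18. Stack: [18]
RETURN_VALUE → return 18.

8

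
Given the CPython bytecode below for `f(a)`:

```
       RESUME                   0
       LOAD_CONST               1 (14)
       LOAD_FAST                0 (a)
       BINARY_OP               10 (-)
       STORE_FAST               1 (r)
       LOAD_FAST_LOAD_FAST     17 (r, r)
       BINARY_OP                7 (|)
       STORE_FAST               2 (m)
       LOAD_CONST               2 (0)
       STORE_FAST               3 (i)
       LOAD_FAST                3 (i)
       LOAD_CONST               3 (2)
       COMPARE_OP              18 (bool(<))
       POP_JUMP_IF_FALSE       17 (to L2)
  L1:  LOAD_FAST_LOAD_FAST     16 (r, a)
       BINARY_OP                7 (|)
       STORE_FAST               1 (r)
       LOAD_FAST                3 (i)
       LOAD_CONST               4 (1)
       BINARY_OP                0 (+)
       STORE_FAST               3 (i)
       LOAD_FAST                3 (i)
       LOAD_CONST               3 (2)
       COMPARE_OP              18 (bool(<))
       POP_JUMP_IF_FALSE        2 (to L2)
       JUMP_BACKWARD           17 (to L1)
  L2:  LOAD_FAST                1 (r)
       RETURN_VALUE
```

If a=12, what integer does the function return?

LOAD_CONST → push 14. Stack: [14]
LOAD_FAST a → push 12. Stack: [14, 12]
BINARY_OP - → 14 - 12 = 2. Stack: [2]
STORE_FAST r → r=2. Stack: []
LOAD_FAST_LOAD_FAST r,r → push 2,2. Stack: [2, 2]
BINARY_OP | → 2 | 2 = 2. Stack: [2]
STORE_FAST m → m=2. Stack: []
LOAD_CONST → push 0. Stack: [0]
STORE_FAST i → i=0. Stack: []
LOAD_FAST i → push 0. Stack: [0]
LOAD_CONST → push 2. Stack: [0, 2]
COMPARE_OP bool(<) → 0 vs 2 = True. Stack: [True]
POP_JUMP_IF_FALSE → pop True; no jump. Stack: []
LOAD_FAST_LOAD_FAST r,a → push 2,12. Stack: [2, 12]
BINARY_OP | → 2 | 12 = 14. Stack: [14]
STORE_FAST r → r=14. Stack: []
LOAD_FAST i → push 0. Stack: [0]
LOAD_CONST → push 1. Stack: [0, 1]
BINARY_OP + → 0 + 1 = 1. Stack: [1]
STORE_FAST i → i=1. Stack: []
LOAD_FAST i → push 1. Stack: [1]
LOAD_CONST → push 2. Stack: [1, 2]
COMPARE_OP bool(<) → 1 vs 2 = True. Stack: [True]
POP_JUMP_IF_FALSE → pop True; no jump. Stack: []
LOAD_FAST_LOAD_FAST r,a → push 14,12. Stack: [14, 12]
BINARY_OP | → 14 | 12 = 14. Stack: [14]
STORE_FAST r → r=14. Stack: []
LOAD_FAST i → push 1. Stack: [1]
LOAD_CONST → push 1. Stack: [1, 1]
BINARY_OP + → 1 + 1 = 2. Stack: [2]
STORE_FAST i → i=2. Stack: []
LOAD_FAST i → push 2. Stack: [2]
LOAD_CONST → push 2. Stack: [2, 2]
COMPARE_OP bool(<) → 2 vs 2 = False. Stack: [False]
POP_JUMP_IF_FALSE → pop False; jump. Stack: []
LOAD_FAST r → push 14. Stack: [14]
RETURN_VALUE → return 14.

14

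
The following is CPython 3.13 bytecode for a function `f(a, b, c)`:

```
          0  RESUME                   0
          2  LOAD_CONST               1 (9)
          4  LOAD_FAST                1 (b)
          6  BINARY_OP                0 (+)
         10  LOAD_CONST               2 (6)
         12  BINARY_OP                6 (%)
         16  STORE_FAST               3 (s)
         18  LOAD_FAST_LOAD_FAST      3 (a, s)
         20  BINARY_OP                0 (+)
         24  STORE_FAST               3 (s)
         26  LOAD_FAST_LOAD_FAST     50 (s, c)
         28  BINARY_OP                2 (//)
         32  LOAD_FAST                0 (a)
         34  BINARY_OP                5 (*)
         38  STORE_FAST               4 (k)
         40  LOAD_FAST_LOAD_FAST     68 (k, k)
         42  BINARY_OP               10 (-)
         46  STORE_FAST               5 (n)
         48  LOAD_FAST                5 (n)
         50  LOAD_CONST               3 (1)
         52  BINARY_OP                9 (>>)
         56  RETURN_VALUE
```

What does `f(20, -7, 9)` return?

LOAD_CONST → push 9. Stack: [9]
LOAD_FAST b → push -7. Stack: [9, -7]
BINARY_OP + → 9 + -7 = 2. Stack: [2]
LOAD_CONST → push 6. Stack: [2, 6]
BINARY_OP % → 2 % 6 = 2. Stack: [2]
STORE_FAST s → s=2. Stack: []
LOAD_FAST_LOAD_FAST a,s → push 20,2. Stack: [20, 2]
BINARY_OP + → 20 + 2 = 22. Stack: [22]
STORE_FAST s → s=22. Stack: []
LOAD_FAST_LOAD_FAST s,c → push 22,9. Stack: [22, 9]
BINARY_OP // → 22 // 9 = 2. Stack: [2]
LOAD_FAST a → push 20. Stack: [2, 20]
BINARY_OP * → 2 * 20 = 40. Stack: [40]
STORE_FAST k → k=40. Stack: []
LOAD_FAST_LOAD_FAST k,k → push 40,40. Stack: [40, 40]
BINARY_OP - → 40 - 40 = 0. Stack: [0]
STORE_FAST n → n=0. Stack: []
LOAD_FAST n → push 0. Stack: [0]
LOAD_CONST → push 1. Stack: [0, 1]
BINARY_OP >> → 0 >> 1 = 0. Stack: [0]
RETURN_VALUE → return 0.

0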